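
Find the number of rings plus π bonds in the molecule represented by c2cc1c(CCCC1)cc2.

5

Molecular formula from the SMILES: C10H12.
DoU = (2C + 2 + N − H − X)/2 = (2·10 + 2 + 0 − 12 − 0)/2 = 10/2 = 5.
(Structurally: 2 ring(s) + 3 π bond(s) = 5.)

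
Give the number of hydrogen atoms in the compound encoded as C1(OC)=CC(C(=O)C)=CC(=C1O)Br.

Hydrogens are implicit in SMILES; fill each atom to its normal valence:
  4 × C (aromatic): no H
  2 × C: 3 H each → 6
  2 × C (aromatic): 1 H each → 2
  2 × O: no H
  1 × Br: no H
  1 × C: no H
  1 × O: 1 H
  Total hydrogens = 9.

9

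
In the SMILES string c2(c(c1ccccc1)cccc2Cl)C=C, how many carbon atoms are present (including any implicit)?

The symbol for carbon appears 14 times in the SMILES. Lowercase c denotes aromatic carbon and counts toward C.

14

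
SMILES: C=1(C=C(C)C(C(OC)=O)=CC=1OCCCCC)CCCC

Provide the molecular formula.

C18H28O3

Heavy atoms from the SMILES: 18 C, 3 O.
Implicit hydrogens by atom environment:
  7 × C: 2 H each → 14
  4 × C: 3 H each → 12
  4 × C (aromatic): no H
  3 × O: no H
  2 × C (aromatic): 1 H each → 2
  1 × C: no H
  Total hydrogens = 28.
Molecular formula: C18H28O3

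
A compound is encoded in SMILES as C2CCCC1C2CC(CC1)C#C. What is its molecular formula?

C12H18

Heavy atoms from the SMILES: 12 C.
Implicit hydrogens by atom environment:
  7 × C: 2 H each → 14
  4 × C: 1 H each → 4
  1 × C: no H
  Total hydrogens = 18.
Molecular formula: C12H18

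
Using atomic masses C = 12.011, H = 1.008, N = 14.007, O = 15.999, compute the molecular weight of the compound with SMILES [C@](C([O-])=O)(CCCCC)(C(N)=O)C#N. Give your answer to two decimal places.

Molecular formula: C9H13N2O3-.
M = 9×12.011 + 13×1.008 + 2×14.007 + 3×15.999 = 197.21 g/mol.

197.21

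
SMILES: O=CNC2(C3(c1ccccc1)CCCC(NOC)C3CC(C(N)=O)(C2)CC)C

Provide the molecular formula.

C22H33N3O3

Heavy atoms from the SMILES: 22 C, 3 N, 3 O.
Implicit hydrogens by atom environment:
  6 × C: 2 H each → 12
  5 × C (aromatic): 1 H each → 5
  4 × C: no H
  3 × C: 3 H each → 9
  3 × C: 1 H each → 3
  3 × O: no H
  2 × N: 1 H each → 2
  1 × C (aromatic): no H
  1 × N: 2 H
  Total hydrogens = 33.
Molecular formula: C22H33N3O3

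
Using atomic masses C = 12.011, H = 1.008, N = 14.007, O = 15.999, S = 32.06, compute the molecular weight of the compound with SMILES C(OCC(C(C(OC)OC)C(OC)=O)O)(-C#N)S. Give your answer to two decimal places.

279.31

Molecular formula: C10H17NO6S.
M = 10×12.011 + 17×1.008 + 1×14.007 + 6×15.999 + 1×32.06 = 279.31 g/mol.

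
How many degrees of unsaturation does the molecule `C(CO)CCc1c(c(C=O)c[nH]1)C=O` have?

5

Molecular formula from the SMILES: C10H13NO3.
DoU = (2C + 2 + N − H − X)/2 = (2·10 + 2 + 1 − 13 − 0)/2 = 10/2 = 5.
(Structurally: 1 ring(s) + 4 π bond(s) = 5.)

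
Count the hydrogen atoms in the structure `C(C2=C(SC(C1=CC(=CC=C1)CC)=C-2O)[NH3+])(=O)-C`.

16

Hydrogens are implicit in SMILES; fill each atom to its normal valence:
  6 × C (aromatic): no H
  4 × C (aromatic): 1 H each → 4
  2 × C: 3 H each → 6
  1 × C: 2 H
  1 × C: no H
  1 × N (charge +1): 3 H
  1 × O: 1 H
  1 × O: no H
  1 × S (aromatic): no H
  Total hydrogens = 16.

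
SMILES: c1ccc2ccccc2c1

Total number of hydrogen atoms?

8

Hydrogens are implicit in SMILES; fill each atom to its normal valence:
  8 × C (aromatic): 1 H each → 8
  2 × C (aromatic): no H
  Total hydrogens = 8.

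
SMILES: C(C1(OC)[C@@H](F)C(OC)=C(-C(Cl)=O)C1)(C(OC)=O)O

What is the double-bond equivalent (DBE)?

4

Molecular formula from the SMILES: C11H14ClFO6.
DoU = (2C + 2 + N − H − X)/2 = (2·11 + 2 + 0 − 14 − 2)/2 = 8/2 = 4.
(Structurally: 1 ring(s) + 3 π bond(s) = 4.)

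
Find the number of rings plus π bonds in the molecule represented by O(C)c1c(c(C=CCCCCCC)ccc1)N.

5

Molecular formula from the SMILES: C15H23NO.
DoU = (2C + 2 + N − H − X)/2 = (2·15 + 2 + 1 − 23 − 0)/2 = 10/2 = 5.
(Structurally: 1 ring(s) + 4 π bond(s) = 5.)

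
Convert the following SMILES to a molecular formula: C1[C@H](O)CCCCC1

C7H14O

Heavy atoms from the SMILES: 7 C, 1 O.
Implicit hydrogens by atom environment:
  6 × C: 2 H each → 12
  1 × C: 1 H
  1 × O: 1 H
  Total hydrogens = 14.
Molecular formula: C7H14O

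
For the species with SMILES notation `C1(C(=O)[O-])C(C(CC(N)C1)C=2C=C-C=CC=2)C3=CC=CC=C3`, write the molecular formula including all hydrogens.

Heavy atoms from the SMILES: 19 C, 1 N, 2 O.
Implicit hydrogens by atom environment:
  10 × C (aromatic): 1 H each → 10
  4 × C: 1 H each → 4
  2 × C: 2 H each → 4
  2 × C (aromatic): no H
  1 × C: no H
  1 × N: 2 H
  1 × O: no H
  1 × O (charge -1): no H
  Total hydrogens = 20.
Net charge -1.
Molecular formula: C19H20NO2-

C19H20NO2-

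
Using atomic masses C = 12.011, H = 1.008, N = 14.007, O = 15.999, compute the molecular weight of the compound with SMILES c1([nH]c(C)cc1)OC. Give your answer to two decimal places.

Molecular formula: C6H9NO.
M = 6×12.011 + 9×1.008 + 1×14.007 + 1×15.999 = 111.14 g/mol.

111.14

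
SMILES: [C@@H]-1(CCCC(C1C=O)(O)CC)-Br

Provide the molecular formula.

C9H15BrO2

Heavy atoms from the SMILES: 1 Br, 9 C, 2 O.
Implicit hydrogens by atom environment:
  4 × C: 2 H each → 8
  3 × C: 1 H each → 3
  1 × Br: no H
  1 × C: 3 H
  1 × C: no H
  1 × O: 1 H
  1 × O: no H
  Total hydrogens = 15.
Molecular formula: C9H15BrO2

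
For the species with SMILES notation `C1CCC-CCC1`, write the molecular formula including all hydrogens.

Heavy atoms from the SMILES: 7 C.
Implicit hydrogens by atom environment:
  7 × C: 2 H each → 14
  Total hydrogens = 14.
Molecular formula: C7H14

C7H14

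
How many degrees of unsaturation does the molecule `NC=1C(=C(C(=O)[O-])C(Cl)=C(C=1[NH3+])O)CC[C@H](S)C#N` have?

Molecular formula from the SMILES: C11H12ClN3O3S.
DoU = (2C + 2 + N − H − X)/2 = (2·11 + 2 + 3 − 12 − 1)/2 = 14/2 = 7.
(Structurally: 1 ring(s) + 6 π bond(s) = 7.)

7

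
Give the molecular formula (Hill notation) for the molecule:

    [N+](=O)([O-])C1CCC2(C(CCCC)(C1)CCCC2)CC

C16H29NO2

Heavy atoms from the SMILES: 16 C, 1 N, 2 O.
Implicit hydrogens by atom environment:
  11 × C: 2 H each → 22
  2 × C: 3 H each → 6
  2 × C: no H
  1 × C: 1 H
  1 × N (charge +1): no H
  1 × O: no H
  1 × O (charge -1): no H
  Total hydrogens = 29.
Molecular formula: C16H29NO2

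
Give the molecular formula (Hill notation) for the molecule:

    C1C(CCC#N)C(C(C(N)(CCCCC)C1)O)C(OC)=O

C16H28N2O3

Heavy atoms from the SMILES: 16 C, 2 N, 3 O.
Implicit hydrogens by atom environment:
  8 × C: 2 H each → 16
  3 × C: 1 H each → 3
  3 × C: no H
  2 × C: 3 H each → 6
  2 × O: no H
  1 × N: 2 H
  1 × N: no H
  1 × O: 1 H
  Total hydrogens = 28.
Molecular formula: C16H28N2O3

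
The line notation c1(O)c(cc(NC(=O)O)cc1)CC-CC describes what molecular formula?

C11H15NO3

Heavy atoms from the SMILES: 11 C, 1 N, 3 O.
Implicit hydrogens by atom environment:
  3 × C: 2 H each → 6
  3 × C (aromatic): 1 H each → 3
  3 × C (aromatic): no H
  2 × O: 1 H each → 2
  1 × C: 3 H
  1 × C: no H
  1 × N: 1 H
  1 × O: no H
  Total hydrogens = 15.
Molecular formula: C11H15NO3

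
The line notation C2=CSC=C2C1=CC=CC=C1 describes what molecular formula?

C10H8S

Heavy atoms from the SMILES: 10 C, 1 S.
Implicit hydrogens by atom environment:
  8 × C (aromatic): 1 H each → 8
  2 × C (aromatic): no H
  1 × S (aromatic): no H
  Total hydrogens = 8.
Molecular formula: C10H8S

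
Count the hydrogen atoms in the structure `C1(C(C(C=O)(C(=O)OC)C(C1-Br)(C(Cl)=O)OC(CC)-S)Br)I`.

14

Hydrogens are implicit in SMILES; fill each atom to its normal valence:
  5 × C: 1 H each → 5
  5 × O: no H
  4 × C: no H
  2 × Br: no H
  2 × C: 3 H each → 6
  1 × C: 2 H
  1 × Cl: no H
  1 × I: no H
  1 × S: 1 H
  Total hydrogens = 14.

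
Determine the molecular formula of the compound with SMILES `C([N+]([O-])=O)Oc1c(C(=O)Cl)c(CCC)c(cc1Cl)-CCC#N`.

C14H14Cl2N2O4

Heavy atoms from the SMILES: 14 C, 2 Cl, 2 N, 4 O.
Implicit hydrogens by atom environment:
  5 × C: 2 H each → 10
  5 × C (aromatic): no H
  3 × O: no H
  2 × C: no H
  2 × Cl: no H
  1 × C: 3 H
  1 × C (aromatic): 1 H
  1 × N (charge +1): no H
  1 × N: no H
  1 × O (charge -1): no H
  Total hydrogens = 14.
Molecular formula: C14H14Cl2N2O4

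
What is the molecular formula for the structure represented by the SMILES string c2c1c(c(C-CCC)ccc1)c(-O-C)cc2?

Heavy atoms from the SMILES: 15 C, 1 O.
Implicit hydrogens by atom environment:
  6 × C (aromatic): 1 H each → 6
  4 × C (aromatic): no H
  3 × C: 2 H each → 6
  2 × C: 3 H each → 6
  1 × O: no H
  Total hydrogens = 18.
Molecular formula: C15H18O

C15H18O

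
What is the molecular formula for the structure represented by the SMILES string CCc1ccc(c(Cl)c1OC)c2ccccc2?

C15H15ClO

Heavy atoms from the SMILES: 15 C, 1 Cl, 1 O.
Implicit hydrogens by atom environment:
  7 × C (aromatic): 1 H each → 7
  5 × C (aromatic): no H
  2 × C: 3 H each → 6
  1 × C: 2 H
  1 × Cl: no H
  1 × O: no H
  Total hydrogens = 15.
Molecular formula: C15H15ClO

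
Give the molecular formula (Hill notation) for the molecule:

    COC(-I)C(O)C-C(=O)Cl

Heavy atoms from the SMILES: 5 C, 1 Cl, 1 I, 3 O.
Implicit hydrogens by atom environment:
  2 × C: 1 H each → 2
  2 × O: no H
  1 × C: 3 H
  1 × C: 2 H
  1 × C: no H
  1 × Cl: no H
  1 × I: no H
  1 × O: 1 H
  Total hydrogens = 8.
Molecular formula: C5H8ClIO3

C5H8ClIO3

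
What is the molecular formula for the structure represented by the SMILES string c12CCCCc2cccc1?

Heavy atoms from the SMILES: 10 C.
Implicit hydrogens by atom environment:
  4 × C: 2 H each → 8
  4 × C (aromatic): 1 H each → 4
  2 × C (aromatic): no H
  Total hydrogens = 12.
Molecular formula: C10H12

C10H12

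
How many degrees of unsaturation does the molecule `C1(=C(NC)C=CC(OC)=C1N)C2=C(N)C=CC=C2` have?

8

Molecular formula from the SMILES: C14H17N3O.
DoU = (2C + 2 + N − H − X)/2 = (2·14 + 2 + 3 − 17 − 0)/2 = 16/2 = 8.
(Structurally: 2 ring(s) + 6 π bond(s) = 8.)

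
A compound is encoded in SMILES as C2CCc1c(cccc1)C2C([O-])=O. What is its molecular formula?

C11H11O2-

Heavy atoms from the SMILES: 11 C, 2 O.
Implicit hydrogens by atom environment:
  4 × C (aromatic): 1 H each → 4
  3 × C: 2 H each → 6
  2 × C (aromatic): no H
  1 × C: 1 H
  1 × C: no H
  1 × O: no H
  1 × O (charge -1): no H
  Total hydrogens = 11.
Net charge -1.
Molecular formula: C11H11O2-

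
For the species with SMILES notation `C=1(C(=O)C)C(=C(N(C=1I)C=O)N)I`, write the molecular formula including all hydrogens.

Heavy atoms from the SMILES: 7 C, 2 I, 2 N, 2 O.
Implicit hydrogens by atom environment:
  4 × C (aromatic): no H
  2 × I: no H
  2 × O: no H
  1 × C: 3 H
  1 × C: 1 H
  1 × C: no H
  1 × N: 2 H
  1 × N (aromatic): no H
  Total hydrogens = 6.
Molecular formula: C7H6I2N2O2

C7H6I2N2O2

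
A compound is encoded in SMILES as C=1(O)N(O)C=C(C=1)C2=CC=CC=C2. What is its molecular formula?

C10H9NO2

Heavy atoms from the SMILES: 10 C, 1 N, 2 O.
Implicit hydrogens by atom environment:
  7 × C (aromatic): 1 H each → 7
  3 × C (aromatic): no H
  2 × O: 1 H each → 2
  1 × N (aromatic): no H
  Total hydrogens = 9.
Molecular formula: C10H9NO2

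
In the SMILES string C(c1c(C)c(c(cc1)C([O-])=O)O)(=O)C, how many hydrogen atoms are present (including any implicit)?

Hydrogens are implicit in SMILES; fill each atom to its normal valence:
  4 × C (aromatic): no H
  2 × C: 3 H each → 6
  2 × C (aromatic): 1 H each → 2
  2 × C: no H
  2 × O: no H
  1 × O: 1 H
  1 × O (charge -1): no H
  Total hydrogens = 9.

9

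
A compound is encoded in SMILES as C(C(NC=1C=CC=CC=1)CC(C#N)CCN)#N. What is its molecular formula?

C13H16N4

Heavy atoms from the SMILES: 13 C, 4 N.
Implicit hydrogens by atom environment:
  5 × C (aromatic): 1 H each → 5
  3 × C: 2 H each → 6
  2 × C: 1 H each → 2
  2 × C: no H
  2 × N: no H
  1 × C (aromatic): no H
  1 × N: 2 H
  1 × N: 1 H
  Total hydrogens = 16.
Molecular formula: C13H16N4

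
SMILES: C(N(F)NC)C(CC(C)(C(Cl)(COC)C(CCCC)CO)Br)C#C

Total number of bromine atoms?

The symbol for bromine appears 1 time in the SMILES.

1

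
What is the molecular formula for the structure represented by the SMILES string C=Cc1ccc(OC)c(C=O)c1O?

C10H10O3

Heavy atoms from the SMILES: 10 C, 3 O.
Implicit hydrogens by atom environment:
  4 × C (aromatic): no H
  2 × C (aromatic): 1 H each → 2
  2 × C: 1 H each → 2
  2 × O: no H
  1 × C: 3 H
  1 × C: 2 H
  1 × O: 1 H
  Total hydrogens = 10.
Molecular formula: C10H10O3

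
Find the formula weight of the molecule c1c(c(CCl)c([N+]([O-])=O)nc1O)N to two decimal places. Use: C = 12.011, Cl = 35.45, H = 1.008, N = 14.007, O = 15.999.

203.58

Molecular formula: C6H6ClN3O3.
M = 6×12.011 + 1×35.45 + 6×1.008 + 3×14.007 + 3×15.999 = 203.58 g/mol.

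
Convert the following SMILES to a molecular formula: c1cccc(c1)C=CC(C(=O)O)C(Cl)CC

Heavy atoms from the SMILES: 13 C, 1 Cl, 2 O.
Implicit hydrogens by atom environment:
  5 × C (aromatic): 1 H each → 5
  4 × C: 1 H each → 4
  1 × C: 3 H
  1 × C: 2 H
  1 × C: no H
  1 × C (aromatic): no H
  1 × Cl: no H
  1 × O: 1 H
  1 × O: no H
  Total hydrogens = 15.
Molecular formula: C13H15ClO2

C13H15ClO2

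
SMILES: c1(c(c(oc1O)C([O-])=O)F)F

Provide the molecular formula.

C5HF2O4-

Heavy atoms from the SMILES: 5 C, 2 F, 4 O.
Implicit hydrogens by atom environment:
  4 × C (aromatic): no H
  2 × F: no H
  1 × C: no H
  1 × O: 1 H
  1 × O (aromatic): no H
  1 × O: no H
  1 × O (charge -1): no H
  Total hydrogens = 1.
Net charge -1.
Molecular formula: C5HF2O4-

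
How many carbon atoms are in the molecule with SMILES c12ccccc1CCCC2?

10

The symbol for carbon appears 10 times in the SMILES. Lowercase c denotes aromatic carbon and counts toward C.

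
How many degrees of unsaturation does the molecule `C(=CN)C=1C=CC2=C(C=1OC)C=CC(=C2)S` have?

Molecular formula from the SMILES: C13H13NOS.
DoU = (2C + 2 + N − H − X)/2 = (2·13 + 2 + 1 − 13 − 0)/2 = 16/2 = 8.
(Structurally: 2 ring(s) + 6 π bond(s) = 8.)

8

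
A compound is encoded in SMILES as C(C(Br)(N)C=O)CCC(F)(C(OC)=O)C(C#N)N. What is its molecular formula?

Heavy atoms from the SMILES: 1 Br, 10 C, 1 F, 3 N, 3 O.
Implicit hydrogens by atom environment:
  4 × C: no H
  3 × C: 2 H each → 6
  3 × O: no H
  2 × C: 1 H each → 2
  2 × N: 2 H each → 4
  1 × Br: no H
  1 × C: 3 H
  1 × F: no H
  1 × N: no H
  Total hydrogens = 15.
Molecular formula: C10H15BrFN3O3

C10H15BrFN3O3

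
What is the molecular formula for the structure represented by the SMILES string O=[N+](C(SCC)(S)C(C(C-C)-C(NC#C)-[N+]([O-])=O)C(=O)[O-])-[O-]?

Heavy atoms from the SMILES: 11 C, 3 N, 6 O, 2 S.
Implicit hydrogens by atom environment:
  4 × C: 1 H each → 4
  3 × C: no H
  3 × O: no H
  3 × O (charge -1): no H
  2 × C: 3 H each → 6
  2 × C: 2 H each → 4
  2 × N (charge +1): no H
  1 × N: 1 H
  1 × S: 1 H
  1 × S: no H
  Total hydrogens = 16.
Net charge -1.
Molecular formula: C11H16N3O6S2-

C11H16N3O6S2-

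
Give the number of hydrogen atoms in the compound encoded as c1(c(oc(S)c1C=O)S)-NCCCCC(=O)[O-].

12

Hydrogens are implicit in SMILES; fill each atom to its normal valence:
  4 × C: 2 H each → 8
  4 × C (aromatic): no H
  2 × O: no H
  2 × S: 1 H each → 2
  1 × C: 1 H
  1 × C: no H
  1 × N: 1 H
  1 × O (aromatic): no H
  1 × O (charge -1): no H
  Total hydrogens = 12.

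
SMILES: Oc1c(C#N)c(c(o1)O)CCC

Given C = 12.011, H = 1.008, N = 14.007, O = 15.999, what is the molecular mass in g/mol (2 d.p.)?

167.16

Molecular formula: C8H9NO3.
M = 8×12.011 + 9×1.008 + 1×14.007 + 3×15.999 = 167.16 g/mol.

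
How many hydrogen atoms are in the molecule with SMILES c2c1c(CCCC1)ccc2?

12

Hydrogens are implicit in SMILES; fill each atom to its normal valence:
  4 × C: 2 H each → 8
  4 × C (aromatic): 1 H each → 4
  2 × C (aromatic): no H
  Total hydrogens = 12.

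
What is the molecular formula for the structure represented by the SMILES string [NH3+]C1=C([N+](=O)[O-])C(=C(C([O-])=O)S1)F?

Heavy atoms from the SMILES: 5 C, 1 F, 2 N, 4 O, 1 S.
Implicit hydrogens by atom environment:
  4 × C (aromatic): no H
  2 × O: no H
  2 × O (charge -1): no H
  1 × C: no H
  1 × F: no H
  1 × N (charge +1): 3 H
  1 × N (charge +1): no H
  1 × S (aromatic): no H
  Total hydrogens = 3.
Molecular formula: C5H3FN2O4S

C5H3FN2O4S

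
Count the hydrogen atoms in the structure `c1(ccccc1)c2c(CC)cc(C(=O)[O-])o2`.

11

Hydrogens are implicit in SMILES; fill each atom to its normal valence:
  6 × C (aromatic): 1 H each → 6
  4 × C (aromatic): no H
  1 × C: 3 H
  1 × C: 2 H
  1 × C: no H
  1 × O (aromatic): no H
  1 × O: no H
  1 × O (charge -1): no H
  Total hydrogens = 11.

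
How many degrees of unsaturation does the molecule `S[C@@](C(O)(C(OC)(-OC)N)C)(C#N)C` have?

Molecular formula from the SMILES: C8H16N2O3S.
DoU = (2C + 2 + N − H − X)/2 = (2·8 + 2 + 2 − 16 − 0)/2 = 4/2 = 2.
(Structurally: 0 ring(s) + 2 π bond(s) = 2.)

2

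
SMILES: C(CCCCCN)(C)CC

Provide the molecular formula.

C9H21N

Heavy atoms from the SMILES: 9 C, 1 N.
Implicit hydrogens by atom environment:
  6 × C: 2 H each → 12
  2 × C: 3 H each → 6
  1 × C: 1 H
  1 × N: 2 H
  Total hydrogens = 21.
Molecular formula: C9H21N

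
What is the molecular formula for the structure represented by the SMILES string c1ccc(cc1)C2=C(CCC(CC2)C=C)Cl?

C15H17Cl

Heavy atoms from the SMILES: 15 C, 1 Cl.
Implicit hydrogens by atom environment:
  5 × C: 2 H each → 10
  5 × C (aromatic): 1 H each → 5
  2 × C: 1 H each → 2
  2 × C: no H
  1 × C (aromatic): no H
  1 × Cl: no H
  Total hydrogens = 17.
Molecular formula: C15H17Cl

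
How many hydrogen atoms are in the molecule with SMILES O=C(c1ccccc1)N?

Hydrogens are implicit in SMILES; fill each atom to its normal valence:
  5 × C (aromatic): 1 H each → 5
  1 × C (aromatic): no H
  1 × C: no H
  1 × N: 2 H
  1 × O: no H
  Total hydrogens = 7.

7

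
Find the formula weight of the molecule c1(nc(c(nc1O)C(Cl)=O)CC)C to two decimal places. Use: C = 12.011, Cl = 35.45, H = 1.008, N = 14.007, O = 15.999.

Molecular formula: C8H9ClN2O2.
M = 8×12.011 + 1×35.45 + 9×1.008 + 2×14.007 + 2×15.999 = 200.62 g/mol.

200.62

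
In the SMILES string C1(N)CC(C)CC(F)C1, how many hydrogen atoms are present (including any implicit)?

14

Hydrogens are implicit in SMILES; fill each atom to its normal valence:
  3 × C: 2 H each → 6
  3 × C: 1 H each → 3
  1 × C: 3 H
  1 × F: no H
  1 × N: 2 H
  Total hydrogens = 14.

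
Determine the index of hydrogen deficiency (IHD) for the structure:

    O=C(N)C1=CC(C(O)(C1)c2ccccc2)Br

Molecular formula from the SMILES: C12H12BrNO2.
DoU = (2C + 2 + N − H − X)/2 = (2·12 + 2 + 1 − 12 − 1)/2 = 14/2 = 7.
(Structurally: 2 ring(s) + 5 π bond(s) = 7.)

7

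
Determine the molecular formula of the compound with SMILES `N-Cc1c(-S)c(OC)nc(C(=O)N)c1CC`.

Heavy atoms from the SMILES: 10 C, 3 N, 2 O, 1 S.
Implicit hydrogens by atom environment:
  5 × C (aromatic): no H
  2 × C: 3 H each → 6
  2 × C: 2 H each → 4
  2 × N: 2 H each → 4
  2 × O: no H
  1 × C: no H
  1 × N (aromatic): no H
  1 × S: 1 H
  Total hydrogens = 15.
Molecular formula: C10H15N3O2S

C10H15N3O2S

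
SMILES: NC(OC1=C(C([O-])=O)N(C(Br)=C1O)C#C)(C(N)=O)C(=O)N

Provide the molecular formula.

C10H8BrN4O6-

Heavy atoms from the SMILES: 1 Br, 10 C, 4 N, 6 O.
Implicit hydrogens by atom environment:
  5 × C: no H
  4 × C (aromatic): no H
  4 × O: no H
  3 × N: 2 H each → 6
  1 × Br: no H
  1 × C: 1 H
  1 × N (aromatic): no H
  1 × O: 1 H
  1 × O (charge -1): no H
  Total hydrogens = 8.
Net charge -1.
Molecular formula: C10H8BrN4O6-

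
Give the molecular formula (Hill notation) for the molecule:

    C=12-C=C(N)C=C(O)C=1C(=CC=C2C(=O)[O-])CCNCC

Heavy atoms from the SMILES: 15 C, 2 N, 3 O.
Implicit hydrogens by atom environment:
  6 × C (aromatic): no H
  4 × C (aromatic): 1 H each → 4
  3 × C: 2 H each → 6
  1 × C: 3 H
  1 × C: no H
  1 × N: 2 H
  1 × N: 1 H
  1 × O: 1 H
  1 × O: no H
  1 × O (charge -1): no H
  Total hydrogens = 17.
Net charge -1.
Molecular formula: C15H17N2O3-

C15H17N2O3-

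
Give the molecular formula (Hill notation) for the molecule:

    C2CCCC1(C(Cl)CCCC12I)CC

Heavy atoms from the SMILES: 12 C, 1 Cl, 1 I.
Implicit hydrogens by atom environment:
  8 × C: 2 H each → 16
  2 × C: no H
  1 × C: 3 H
  1 × C: 1 H
  1 × Cl: no H
  1 × I: no H
  Total hydrogens = 20.
Molecular formula: C12H20ClI

C12H20ClI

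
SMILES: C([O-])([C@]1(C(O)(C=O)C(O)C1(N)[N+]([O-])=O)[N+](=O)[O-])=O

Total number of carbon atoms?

The symbol for carbon appears 6 times in the SMILES.

6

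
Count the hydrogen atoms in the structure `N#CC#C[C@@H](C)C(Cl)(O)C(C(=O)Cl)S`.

Hydrogens are implicit in SMILES; fill each atom to its normal valence:
  5 × C: no H
  2 × C: 1 H each → 2
  2 × Cl: no H
  1 × C: 3 H
  1 × N: no H
  1 × O: 1 H
  1 × O: no H
  1 × S: 1 H
  Total hydrogens = 7.

7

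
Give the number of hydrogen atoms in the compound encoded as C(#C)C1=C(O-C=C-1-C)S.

Hydrogens are implicit in SMILES; fill each atom to its normal valence:
  3 × C (aromatic): no H
  1 × C: 3 H
  1 × C (aromatic): 1 H
  1 × C: 1 H
  1 × C: no H
  1 × O (aromatic): no H
  1 × S: 1 H
  Total hydrogens = 6.

6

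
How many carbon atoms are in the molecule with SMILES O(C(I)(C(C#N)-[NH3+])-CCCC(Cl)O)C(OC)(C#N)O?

10

The symbol for carbon appears 10 times in the SMILES. (Cl is a single chlorine, not C + l.)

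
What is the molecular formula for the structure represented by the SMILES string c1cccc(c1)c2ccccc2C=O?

C13H10O

Heavy atoms from the SMILES: 13 C, 1 O.
Implicit hydrogens by atom environment:
  9 × C (aromatic): 1 H each → 9
  3 × C (aromatic): no H
  1 × C: 1 H
  1 × O: no H
  Total hydrogens = 10.
Molecular formula: C13H10O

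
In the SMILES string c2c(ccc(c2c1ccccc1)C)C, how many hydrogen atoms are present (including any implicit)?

14

Hydrogens are implicit in SMILES; fill each atom to its normal valence:
  8 × C (aromatic): 1 H each → 8
  4 × C (aromatic): no H
  2 × C: 3 H each → 6
  Total hydrogens = 14.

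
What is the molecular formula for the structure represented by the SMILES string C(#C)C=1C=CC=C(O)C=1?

C8H6O

Heavy atoms from the SMILES: 8 C, 1 O.
Implicit hydrogens by atom environment:
  4 × C (aromatic): 1 H each → 4
  2 × C (aromatic): no H
  1 × C: 1 H
  1 × C: no H
  1 × O: 1 H
  Total hydrogens = 6.
Molecular formula: C8H6O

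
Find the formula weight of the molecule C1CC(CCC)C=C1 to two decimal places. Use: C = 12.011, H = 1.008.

110.20

Molecular formula: C8H14.
M = 8×12.011 + 14×1.008 = 110.20 g/mol.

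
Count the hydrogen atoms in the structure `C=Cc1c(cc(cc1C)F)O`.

Hydrogens are implicit in SMILES; fill each atom to its normal valence:
  4 × C (aromatic): no H
  2 × C (aromatic): 1 H each → 2
  1 × C: 3 H
  1 × C: 2 H
  1 × C: 1 H
  1 × F: no H
  1 × O: 1 H
  Total hydrogens = 9.

9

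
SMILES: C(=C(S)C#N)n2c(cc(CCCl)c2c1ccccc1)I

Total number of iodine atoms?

The symbol for iodine appears 1 time in the SMILES.

1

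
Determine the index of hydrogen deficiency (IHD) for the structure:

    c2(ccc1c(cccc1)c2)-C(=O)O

8

Molecular formula from the SMILES: C11H8O2.
DoU = (2C + 2 + N − H − X)/2 = (2·11 + 2 + 0 − 8 − 0)/2 = 16/2 = 8.
(Structurally: 2 ring(s) + 6 π bond(s) = 8.)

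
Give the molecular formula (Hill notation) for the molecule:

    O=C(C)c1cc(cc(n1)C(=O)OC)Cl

C9H8ClNO3

Heavy atoms from the SMILES: 9 C, 1 Cl, 1 N, 3 O.
Implicit hydrogens by atom environment:
  3 × C (aromatic): no H
  3 × O: no H
  2 × C: 3 H each → 6
  2 × C (aromatic): 1 H each → 2
  2 × C: no H
  1 × Cl: no H
  1 × N (aromatic): no H
  Total hydrogens = 8.
Molecular formula: C9H8ClNO3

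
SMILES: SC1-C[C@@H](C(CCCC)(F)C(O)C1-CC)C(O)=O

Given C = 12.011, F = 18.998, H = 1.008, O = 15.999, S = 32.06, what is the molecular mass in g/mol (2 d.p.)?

278.38

Molecular formula: C13H23FO3S.
M = 13×12.011 + 1×18.998 + 23×1.008 + 3×15.999 + 1×32.06 = 278.38 g/mol.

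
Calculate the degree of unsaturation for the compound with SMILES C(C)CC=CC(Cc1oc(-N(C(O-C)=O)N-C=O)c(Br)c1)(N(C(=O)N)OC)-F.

Molecular formula from the SMILES: C16H22BrFN4O6.
DoU = (2C + 2 + N − H − X)/2 = (2·16 + 2 + 4 − 22 − 2)/2 = 14/2 = 7.
(Structurally: 1 ring(s) + 6 π bond(s) = 7.)

7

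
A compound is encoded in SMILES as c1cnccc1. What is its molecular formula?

Heavy atoms from the SMILES: 5 C, 1 N.
Implicit hydrogens by atom environment:
  5 × C (aromatic): 1 H each → 5
  1 × N (aromatic): no H
  Total hydrogens = 5.
Molecular formula: C5H5N

C5H5N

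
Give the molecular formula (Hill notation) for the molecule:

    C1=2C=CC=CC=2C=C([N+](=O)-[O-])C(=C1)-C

C11H9NO2

Heavy atoms from the SMILES: 11 C, 1 N, 2 O.
Implicit hydrogens by atom environment:
  6 × C (aromatic): 1 H each → 6
  4 × C (aromatic): no H
  1 × C: 3 H
  1 × N (charge +1): no H
  1 × O: no H
  1 × O (charge -1): no H
  Total hydrogens = 9.
Molecular formula: C11H9NO2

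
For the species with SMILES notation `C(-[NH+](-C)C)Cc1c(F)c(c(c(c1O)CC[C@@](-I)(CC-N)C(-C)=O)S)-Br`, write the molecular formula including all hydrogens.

Heavy atoms from the SMILES: 1 Br, 17 C, 1 F, 1 I, 2 N, 2 O, 1 S.
Implicit hydrogens by atom environment:
  6 × C: 2 H each → 12
  6 × C (aromatic): no H
  3 × C: 3 H each → 9
  2 × C: no H
  1 × Br: no H
  1 × F: no H
  1 × I: no H
  1 × N: 2 H
  1 × N (charge +1): 1 H
  1 × O: 1 H
  1 × O: no H
  1 × S: 1 H
  Total hydrogens = 26.
Net charge +1.
Molecular formula: C17H26BrFIN2O2S+

C17H26BrFIN2O2S+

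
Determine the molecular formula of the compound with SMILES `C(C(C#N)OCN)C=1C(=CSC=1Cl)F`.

Heavy atoms from the SMILES: 8 C, 1 Cl, 1 F, 2 N, 1 O, 1 S.
Implicit hydrogens by atom environment:
  3 × C (aromatic): no H
  2 × C: 2 H each → 4
  1 × C (aromatic): 1 H
  1 × C: 1 H
  1 × C: no H
  1 × Cl: no H
  1 × F: no H
  1 × N: 2 H
  1 × N: no H
  1 × O: no H
  1 × S (aromatic): no H
  Total hydrogens = 8.
Molecular formula: C8H8ClFN2OS

C8H8ClFN2OS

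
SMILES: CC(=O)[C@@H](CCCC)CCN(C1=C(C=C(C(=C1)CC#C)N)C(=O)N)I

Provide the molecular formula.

Heavy atoms from the SMILES: 19 C, 1 I, 3 N, 2 O.
Implicit hydrogens by atom environment:
  6 × C: 2 H each → 12
  4 × C (aromatic): no H
  3 × C: no H
  2 × C: 3 H each → 6
  2 × C (aromatic): 1 H each → 2
  2 × C: 1 H each → 2
  2 × N: 2 H each → 4
  2 × O: no H
  1 × I: no H
  1 × N: no H
  Total hydrogens = 26.
Molecular formula: C19H26IN3O2

C19H26IN3O2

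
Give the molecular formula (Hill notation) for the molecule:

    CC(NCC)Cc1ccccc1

C11H17N

Heavy atoms from the SMILES: 11 C, 1 N.
Implicit hydrogens by atom environment:
  5 × C (aromatic): 1 H each → 5
  2 × C: 3 H each → 6
  2 × C: 2 H each → 4
  1 × C: 1 H
  1 × C (aromatic): no H
  1 × N: 1 H
  Total hydrogens = 17.
Molecular formula: C11H17N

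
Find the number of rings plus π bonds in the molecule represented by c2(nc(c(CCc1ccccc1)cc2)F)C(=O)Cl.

9

Molecular formula from the SMILES: C14H11ClFNO.
DoU = (2C + 2 + N − H − X)/2 = (2·14 + 2 + 1 − 11 − 2)/2 = 18/2 = 9.
(Structurally: 2 ring(s) + 7 π bond(s) = 9.)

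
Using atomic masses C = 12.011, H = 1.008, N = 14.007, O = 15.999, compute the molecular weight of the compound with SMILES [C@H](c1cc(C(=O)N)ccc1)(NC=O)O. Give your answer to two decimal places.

Molecular formula: C9H10N2O3.
M = 9×12.011 + 10×1.008 + 2×14.007 + 3×15.999 = 194.19 g/mol.

194.19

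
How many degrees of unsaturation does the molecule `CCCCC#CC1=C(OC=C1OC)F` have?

5

Molecular formula from the SMILES: C11H13FO2.
DoU = (2C + 2 + N − H − X)/2 = (2·11 + 2 + 0 − 13 − 1)/2 = 10/2 = 5.
(Structurally: 1 ring(s) + 4 π bond(s) = 5.)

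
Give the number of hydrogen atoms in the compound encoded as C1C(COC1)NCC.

13

Hydrogens are implicit in SMILES; fill each atom to its normal valence:
  4 × C: 2 H each → 8
  1 × C: 3 H
  1 × C: 1 H
  1 × N: 1 H
  1 × O: no H
  Total hydrogens = 13.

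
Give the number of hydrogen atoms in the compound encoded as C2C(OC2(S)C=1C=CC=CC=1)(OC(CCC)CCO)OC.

Hydrogens are implicit in SMILES; fill each atom to its normal valence:
  5 × C: 2 H each → 10
  5 × C (aromatic): 1 H each → 5
  3 × O: no H
  2 × C: 3 H each → 6
  2 × C: no H
  1 × C: 1 H
  1 × C (aromatic): no H
  1 × O: 1 H
  1 × S: 1 H
  Total hydrogens = 24.

24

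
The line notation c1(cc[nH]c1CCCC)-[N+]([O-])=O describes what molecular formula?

Heavy atoms from the SMILES: 8 C, 2 N, 2 O.
Implicit hydrogens by atom environment:
  3 × C: 2 H each → 6
  2 × C (aromatic): 1 H each → 2
  2 × C (aromatic): no H
  1 × C: 3 H
  1 × N (aromatic): 1 H
  1 × N (charge +1): no H
  1 × O: no H
  1 × O (charge -1): no H
  Total hydrogens = 12.
Molecular formula: C8H12N2O2

C8H12N2O2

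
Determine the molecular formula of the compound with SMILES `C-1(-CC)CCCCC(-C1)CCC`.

C12H24

Heavy atoms from the SMILES: 12 C.
Implicit hydrogens by atom environment:
  8 × C: 2 H each → 16
  2 × C: 3 H each → 6
  2 × C: 1 H each → 2
  Total hydrogens = 24.
Molecular formula: C12H24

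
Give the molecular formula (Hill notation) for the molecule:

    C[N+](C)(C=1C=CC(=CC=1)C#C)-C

C11H14N+

Heavy atoms from the SMILES: 11 C, 1 N.
Implicit hydrogens by atom environment:
  4 × C (aromatic): 1 H each → 4
  3 × C: 3 H each → 9
  2 × C (aromatic): no H
  1 × C: 1 H
  1 × C: no H
  1 × N (charge +1): no H
  Total hydrogens = 14.
Net charge +1.
Molecular formula: C11H14N+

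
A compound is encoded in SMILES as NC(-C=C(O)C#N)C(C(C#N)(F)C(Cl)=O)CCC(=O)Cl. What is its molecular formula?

C11H10Cl2FN3O3

Heavy atoms from the SMILES: 11 C, 2 Cl, 1 F, 3 N, 3 O.
Implicit hydrogens by atom environment:
  6 × C: no H
  3 × C: 1 H each → 3
  2 × C: 2 H each → 4
  2 × Cl: no H
  2 × N: no H
  2 × O: no H
  1 × F: no H
  1 × N: 2 H
  1 × O: 1 H
  Total hydrogens = 10.
Molecular formula: C11H10Cl2FN3O3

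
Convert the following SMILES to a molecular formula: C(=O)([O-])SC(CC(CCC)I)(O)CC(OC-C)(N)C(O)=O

Heavy atoms from the SMILES: 12 C, 1 I, 1 N, 6 O, 1 S.
Implicit hydrogens by atom environment:
  5 × C: 2 H each → 10
  4 × C: no H
  3 × O: no H
  2 × C: 3 H each → 6
  2 × O: 1 H each → 2
  1 × C: 1 H
  1 × I: no H
  1 × N: 2 H
  1 × O (charge -1): no H
  1 × S: no H
  Total hydrogens = 21.
Net charge -1.
Molecular formula: C12H21INO6S-

C12H21INO6S-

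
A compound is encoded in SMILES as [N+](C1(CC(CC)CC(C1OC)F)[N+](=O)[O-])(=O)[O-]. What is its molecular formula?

C9H15FN2O5

Heavy atoms from the SMILES: 9 C, 1 F, 2 N, 5 O.
Implicit hydrogens by atom environment:
  3 × C: 2 H each → 6
  3 × C: 1 H each → 3
  3 × O: no H
  2 × C: 3 H each → 6
  2 × N (charge +1): no H
  2 × O (charge -1): no H
  1 × C: no H
  1 × F: no H
  Total hydrogens = 15.
Molecular formula: C9H15FN2O5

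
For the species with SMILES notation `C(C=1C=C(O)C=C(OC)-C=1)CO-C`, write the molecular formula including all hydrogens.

Heavy atoms from the SMILES: 10 C, 3 O.
Implicit hydrogens by atom environment:
  3 × C (aromatic): 1 H each → 3
  3 × C (aromatic): no H
  2 × C: 3 H each → 6
  2 × C: 2 H each → 4
  2 × O: no H
  1 × O: 1 H
  Total hydrogens = 14.
Molecular formula: C10H14O3

C10H14O3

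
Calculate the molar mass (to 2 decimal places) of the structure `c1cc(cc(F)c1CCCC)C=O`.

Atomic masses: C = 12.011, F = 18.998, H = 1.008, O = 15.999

Molecular formula: C11H13FO.
M = 11×12.011 + 1×18.998 + 13×1.008 + 1×15.999 = 180.22 g/mol.

180.22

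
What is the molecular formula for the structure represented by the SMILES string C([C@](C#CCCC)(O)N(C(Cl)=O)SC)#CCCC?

Heavy atoms from the SMILES: 13 C, 1 Cl, 1 N, 2 O, 1 S.
Implicit hydrogens by atom environment:
  6 × C: no H
  4 × C: 2 H each → 8
  3 × C: 3 H each → 9
  1 × Cl: no H
  1 × N: no H
  1 × O: 1 H
  1 × O: no H
  1 × S: no H
  Total hydrogens = 18.
Molecular formula: C13H18ClNO2S

C13H18ClNO2S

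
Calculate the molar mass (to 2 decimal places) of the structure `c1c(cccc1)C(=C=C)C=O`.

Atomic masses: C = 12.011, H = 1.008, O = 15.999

144.17

Molecular formula: C10H8O.
M = 10×12.011 + 8×1.008 + 1×15.999 = 144.17 g/mol.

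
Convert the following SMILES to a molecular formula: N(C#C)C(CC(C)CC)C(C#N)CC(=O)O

Heavy atoms from the SMILES: 12 C, 2 N, 2 O.
Implicit hydrogens by atom environment:
  4 × C: 1 H each → 4
  3 × C: 2 H each → 6
  3 × C: no H
  2 × C: 3 H each → 6
  1 × N: 1 H
  1 × N: no H
  1 × O: 1 H
  1 × O: no H
  Total hydrogens = 18.
Molecular formula: C12H18N2O2

C12H18N2O2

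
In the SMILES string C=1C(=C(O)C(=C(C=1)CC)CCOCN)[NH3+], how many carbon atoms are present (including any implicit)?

11

The symbol for carbon appears 11 times in the SMILES.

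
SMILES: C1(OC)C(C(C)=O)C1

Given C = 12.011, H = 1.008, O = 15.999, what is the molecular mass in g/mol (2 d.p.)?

114.14

Molecular formula: C6H10O2.
M = 6×12.011 + 10×1.008 + 2×15.999 = 114.14 g/mol.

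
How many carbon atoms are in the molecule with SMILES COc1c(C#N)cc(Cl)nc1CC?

The symbol for carbon appears 9 times in the SMILES. Lowercase c denotes aromatic carbon and counts toward C.

9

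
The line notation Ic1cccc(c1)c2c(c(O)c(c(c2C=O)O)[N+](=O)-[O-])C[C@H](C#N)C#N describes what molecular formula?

Heavy atoms from the SMILES: 17 C, 1 I, 3 N, 5 O.
Implicit hydrogens by atom environment:
  8 × C (aromatic): no H
  4 × C (aromatic): 1 H each → 4
  2 × C: 1 H each → 2
  2 × C: no H
  2 × N: no H
  2 × O: 1 H each → 2
  2 × O: no H
  1 × C: 2 H
  1 × I: no H
  1 × N (charge +1): no H
  1 × O (charge -1): no H
  Total hydrogens = 10.
Molecular formula: C17H10IN3O5

C17H10IN3O5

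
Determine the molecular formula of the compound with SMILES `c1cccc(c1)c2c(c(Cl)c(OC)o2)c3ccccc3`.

Heavy atoms from the SMILES: 17 C, 1 Cl, 2 O.
Implicit hydrogens by atom environment:
  10 × C (aromatic): 1 H each → 10
  6 × C (aromatic): no H
  1 × C: 3 H
  1 × Cl: no H
  1 × O (aromatic): no H
  1 × O: no H
  Total hydrogens = 13.
Molecular formula: C17H13ClO2

C17H13ClO2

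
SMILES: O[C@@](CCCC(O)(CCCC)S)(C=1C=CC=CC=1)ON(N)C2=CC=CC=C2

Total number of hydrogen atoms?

30

Hydrogens are implicit in SMILES; fill each atom to its normal valence:
  10 × C (aromatic): 1 H each → 10
  6 × C: 2 H each → 12
  2 × C: no H
  2 × C (aromatic): no H
  2 × O: 1 H each → 2
  1 × C: 3 H
  1 × N: 2 H
  1 × N: no H
  1 × O: no H
  1 × S: 1 H
  Total hydrogens = 30.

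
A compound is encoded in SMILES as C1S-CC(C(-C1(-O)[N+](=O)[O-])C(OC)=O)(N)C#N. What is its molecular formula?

C8H11N3O5S

Heavy atoms from the SMILES: 8 C, 3 N, 5 O, 1 S.
Implicit hydrogens by atom environment:
  4 × C: no H
  3 × O: no H
  2 × C: 2 H each → 4
  1 × C: 3 H
  1 × C: 1 H
  1 × N: 2 H
  1 × N: no H
  1 × N (charge +1): no H
  1 × O: 1 H
  1 × O (charge -1): no H
  1 × S: no H
  Total hydrogens = 11.
Molecular formula: C8H11N3O5S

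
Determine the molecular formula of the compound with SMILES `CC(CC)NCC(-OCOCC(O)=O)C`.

C10H21NO4

Heavy atoms from the SMILES: 10 C, 1 N, 4 O.
Implicit hydrogens by atom environment:
  4 × C: 2 H each → 8
  3 × C: 3 H each → 9
  3 × O: no H
  2 × C: 1 H each → 2
  1 × C: no H
  1 × N: 1 H
  1 × O: 1 H
  Total hydrogens = 21.
Molecular formula: C10H21NO4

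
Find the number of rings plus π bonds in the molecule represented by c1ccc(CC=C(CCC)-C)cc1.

5

Molecular formula from the SMILES: C13H18.
DoU = (2C + 2 + N − H − X)/2 = (2·13 + 2 + 0 − 18 − 0)/2 = 10/2 = 5.
(Structurally: 1 ring(s) + 4 π bond(s) = 5.)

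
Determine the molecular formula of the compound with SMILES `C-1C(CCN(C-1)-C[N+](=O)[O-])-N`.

C6H13N3O2

Heavy atoms from the SMILES: 6 C, 3 N, 2 O.
Implicit hydrogens by atom environment:
  5 × C: 2 H each → 10
  1 × C: 1 H
  1 × N: 2 H
  1 × N: no H
  1 × N (charge +1): no H
  1 × O: no H
  1 × O (charge -1): no H
  Total hydrogens = 13.
Molecular formula: C6H13N3O2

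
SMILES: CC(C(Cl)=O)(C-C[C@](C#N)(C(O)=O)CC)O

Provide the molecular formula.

C10H14ClNO4

Heavy atoms from the SMILES: 10 C, 1 Cl, 1 N, 4 O.
Implicit hydrogens by atom environment:
  5 × C: no H
  3 × C: 2 H each → 6
  2 × C: 3 H each → 6
  2 × O: 1 H each → 2
  2 × O: no H
  1 × Cl: no H
  1 × N: no H
  Total hydrogens = 14.
Molecular formula: C10H14ClNO4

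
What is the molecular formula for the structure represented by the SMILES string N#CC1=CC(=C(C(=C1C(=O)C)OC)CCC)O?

C13H15NO3

Heavy atoms from the SMILES: 13 C, 1 N, 3 O.
Implicit hydrogens by atom environment:
  5 × C (aromatic): no H
  3 × C: 3 H each → 9
  2 × C: 2 H each → 4
  2 × C: no H
  2 × O: no H
  1 × C (aromatic): 1 H
  1 × N: no H
  1 × O: 1 H
  Total hydrogens = 15.
Molecular formula: C13H15NO3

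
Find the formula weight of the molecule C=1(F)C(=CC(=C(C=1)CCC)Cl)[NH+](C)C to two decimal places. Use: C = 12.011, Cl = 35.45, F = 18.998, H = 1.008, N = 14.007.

Molecular formula: C11H16ClFN+.
M = 11×12.011 + 1×35.45 + 1×18.998 + 16×1.008 + 1×14.007 = 216.70 g/mol.

216.70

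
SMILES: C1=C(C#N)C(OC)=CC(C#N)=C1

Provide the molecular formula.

Heavy atoms from the SMILES: 9 C, 2 N, 1 O.
Implicit hydrogens by atom environment:
  3 × C (aromatic): 1 H each → 3
  3 × C (aromatic): no H
  2 × C: no H
  2 × N: no H
  1 × C: 3 H
  1 × O: no H
  Total hydrogens = 6.
Molecular formula: C9H6N2O

C9H6N2O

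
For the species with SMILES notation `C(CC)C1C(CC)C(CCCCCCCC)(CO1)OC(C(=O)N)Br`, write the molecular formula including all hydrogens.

C19H36BrNO3

Heavy atoms from the SMILES: 1 Br, 19 C, 1 N, 3 O.
Implicit hydrogens by atom environment:
  11 × C: 2 H each → 22
  3 × C: 3 H each → 9
  3 × C: 1 H each → 3
  3 × O: no H
  2 × C: no H
  1 × Br: no H
  1 × N: 2 H
  Total hydrogens = 36.
Molecular formula: C19H36BrNO3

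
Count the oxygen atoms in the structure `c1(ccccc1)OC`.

The symbol for oxygen appears 1 time in the SMILES.

1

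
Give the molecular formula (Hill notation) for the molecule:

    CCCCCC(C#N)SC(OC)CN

Heavy atoms from the SMILES: 10 C, 2 N, 1 O, 1 S.
Implicit hydrogens by atom environment:
  5 × C: 2 H each → 10
  2 × C: 3 H each → 6
  2 × C: 1 H each → 2
  1 × C: no H
  1 × N: 2 H
  1 × N: no H
  1 × O: no H
  1 × S: no H
  Total hydrogens = 20.
Molecular formula: C10H20N2OS

C10H20N2OS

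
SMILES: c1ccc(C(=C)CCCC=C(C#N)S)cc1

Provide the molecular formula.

Heavy atoms from the SMILES: 14 C, 1 N, 1 S.
Implicit hydrogens by atom environment:
  5 × C (aromatic): 1 H each → 5
  4 × C: 2 H each → 8
  3 × C: no H
  1 × C: 1 H
  1 × C (aromatic): no H
  1 × N: no H
  1 × S: 1 H
  Total hydrogens = 15.
Molecular formula: C14H15NS

C14H15NS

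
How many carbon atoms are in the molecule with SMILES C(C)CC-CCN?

6

The symbol for carbon appears 6 times in the SMILES.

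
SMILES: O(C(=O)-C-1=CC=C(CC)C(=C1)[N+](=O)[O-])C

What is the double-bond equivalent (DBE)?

Molecular formula from the SMILES: C10H11NO4.
DoU = (2C + 2 + N − H − X)/2 = (2·10 + 2 + 1 − 11 − 0)/2 = 12/2 = 6.
(Structurally: 1 ring(s) + 5 π bond(s) = 6.)

6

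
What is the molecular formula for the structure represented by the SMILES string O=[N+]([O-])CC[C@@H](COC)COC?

Heavy atoms from the SMILES: 7 C, 1 N, 4 O.
Implicit hydrogens by atom environment:
  4 × C: 2 H each → 8
  3 × O: no H
  2 × C: 3 H each → 6
  1 × C: 1 H
  1 × N (charge +1): no H
  1 × O (charge -1): no H
  Total hydrogens = 15.
Molecular formula: C7H15NO4

C7H15NO4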